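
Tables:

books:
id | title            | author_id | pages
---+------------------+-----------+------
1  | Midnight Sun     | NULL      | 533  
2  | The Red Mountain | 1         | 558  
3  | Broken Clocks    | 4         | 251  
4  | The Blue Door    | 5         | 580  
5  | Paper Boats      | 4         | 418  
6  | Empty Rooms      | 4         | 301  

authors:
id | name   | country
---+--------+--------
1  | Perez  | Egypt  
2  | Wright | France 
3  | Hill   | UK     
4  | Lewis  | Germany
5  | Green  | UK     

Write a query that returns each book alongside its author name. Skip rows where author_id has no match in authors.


INNER JOIN keeps only books rows whose author_id matches an id in authors. Walk through each book:
  - book 1 (Midnight Sun): author_id=NULL, no match -> dropped
  - book 2 (The Red Mountain): author_id=1 -> matches Perez
  - book 3 (Broken Clocks): author_id=4 -> matches Lewis
  - book 4 (The Blue Door): author_id=5 -> matches Green
  - book 5 (Paper Boats): author_id=4 -> matches Lewis
  - book 6 (Empty Rooms): author_id=4 -> matches Lewis
So 1 of 6 rows is dropped.

SQL:
SELECT a.title, b.name AS author
FROM books a
INNER JOIN authors b ON a.author_id = b.id

Result:
title            | author
-----------------+-------
The Red Mountain | Perez 
Broken Clocks    | Lewis 
The Blue Door    | Green 
Paper Boats      | Lewis 
Empty Rooms      | Lewis 


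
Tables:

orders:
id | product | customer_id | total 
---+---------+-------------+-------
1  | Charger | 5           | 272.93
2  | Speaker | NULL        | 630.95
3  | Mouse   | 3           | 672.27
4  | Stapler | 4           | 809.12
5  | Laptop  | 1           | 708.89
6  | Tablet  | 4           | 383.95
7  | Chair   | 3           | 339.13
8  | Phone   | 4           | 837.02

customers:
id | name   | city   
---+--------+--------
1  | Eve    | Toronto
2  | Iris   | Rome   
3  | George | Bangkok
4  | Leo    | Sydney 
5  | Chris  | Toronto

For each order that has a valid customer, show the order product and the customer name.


INNER JOIN keeps only orders rows whose customer_id matches an id in customers. Walk through each order:
  - order 1 (Charger): customer_id=5 -> matches Chris
  - order 2 (Speaker): customer_id=NULL, no match -> dropped
  - order 3 (Mouse): customer_id=3 -> matches George
  - order 4 (Stapler): customer_id=4 -> matches Leo
  - order 5 (Laptop): customer_id=1 -> matches Eve
  - order 6 (Tablet): customer_id=4 -> matches Leo
  - order 7 (Chair): customer_id=3 -> matches George
  - order 8 (Phone): customer_id=4 -> matches Leo
So 1 of 8 rows is dropped.

SQL:
SELECT a.product, b.name AS customer
FROM orders a
INNER JOIN customers b ON a.customer_id = b.id

Result:
product | customer
--------+---------
Charger | Chris   
Mouse   | George  
Stapler | Leo     
Laptop  | Eve     
Tablet  | Leo     
Chair   | George  
Phone   | Leo     


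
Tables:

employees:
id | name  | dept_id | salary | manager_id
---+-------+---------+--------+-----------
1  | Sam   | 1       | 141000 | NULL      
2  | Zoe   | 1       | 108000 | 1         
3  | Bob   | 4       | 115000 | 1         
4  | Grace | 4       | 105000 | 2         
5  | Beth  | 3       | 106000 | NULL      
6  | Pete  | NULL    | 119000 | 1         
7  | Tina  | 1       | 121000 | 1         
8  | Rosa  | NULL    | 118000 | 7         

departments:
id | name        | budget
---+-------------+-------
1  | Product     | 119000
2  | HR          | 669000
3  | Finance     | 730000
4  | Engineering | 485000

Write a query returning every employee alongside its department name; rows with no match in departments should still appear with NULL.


LEFT JOIN keeps every row from employees (the left table); where dept_id has no match in departments, the department columns become NULL. Walk through each employee:
  - employee 1 (Sam): dept_id=1 -> matches Product
  - employee 2 (Zoe): dept_id=1 -> matches Product
  - employee 3 (Bob): dept_id=4 -> matches Engineering
  - employee 4 (Grace): dept_id=4 -> matches Engineering
  - employee 5 (Beth): dept_id=3 -> matches Finance
  - employee 6 (Pete): dept_id=NULL, no match -> kept with NULL
  - employee 7 (Tina): dept_id=1 -> matches Product
  - employee 8 (Rosa): dept_id=NULL, no match -> kept with NULL
All 8 rows appear; 2 have NULL department.

SQL:
SELECT a.name, b.name AS department
FROM employees a
LEFT JOIN departments b ON a.dept_id = b.id

Result:
name  | department 
------+------------
Sam   | Product    
Zoe   | Product    
Bob   | Engineering
Grace | Engineering
Beth  | Finance    
Pete  | NULL       
Tina  | Product    
Rosa  | NULL       


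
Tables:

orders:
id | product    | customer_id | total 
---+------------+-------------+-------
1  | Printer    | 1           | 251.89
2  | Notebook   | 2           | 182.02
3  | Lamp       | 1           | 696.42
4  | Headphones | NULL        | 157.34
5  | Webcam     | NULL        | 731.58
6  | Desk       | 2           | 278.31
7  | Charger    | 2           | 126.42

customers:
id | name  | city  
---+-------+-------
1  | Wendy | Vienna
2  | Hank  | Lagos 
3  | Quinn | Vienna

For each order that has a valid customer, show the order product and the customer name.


INNER JOIN keeps only orders rows whose customer_id matches an id in customers. Walk through each order:
  - order 1 (Printer): customer_id=1 -> matches Wendy
  - order 2 (Notebook): customer_id=2 -> matches Hank
  - order 3 (Lamp): customer_id=1 -> matches Wendy
  - order 4 (Headphones): customer_id=NULL, no match -> dropped
  - order 5 (Webcam): customer_id=NULL, no match -> dropped
  - order 6 (Desk): customer_id=2 -> matches Hank
  - order 7 (Charger): customer_id=2 -> matches Hank
So 2 of 7 rows are dropped.

SQL:
SELECT a.product, b.name AS customer
FROM orders a
INNER JOIN customers b ON a.customer_id = b.id

Result:
product  | customer
---------+---------
Printer  | Wendy   
Notebook | Hank    
Lamp     | Wendy   
Desk     | Hank    
Charger  | Hank    


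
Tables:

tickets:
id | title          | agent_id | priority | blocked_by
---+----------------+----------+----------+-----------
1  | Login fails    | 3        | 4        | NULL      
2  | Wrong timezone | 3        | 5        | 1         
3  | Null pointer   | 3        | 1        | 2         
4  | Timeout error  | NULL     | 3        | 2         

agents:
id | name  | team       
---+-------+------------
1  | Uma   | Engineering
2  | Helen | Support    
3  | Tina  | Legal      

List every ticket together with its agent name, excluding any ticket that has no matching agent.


INNER JOIN keeps only tickets rows whose agent_id matches an id in agents. Walk through each ticket:
  - ticket 1 (Login fails): agent_id=3 -> matches Tina
  - ticket 2 (Wrong timezone): agent_id=3 -> matches Tina
  - ticket 3 (Null pointer): agent_id=3 -> matches Tina
  - ticket 4 (Timeout error): agent_id=NULL, no match -> dropped
So 1 of 4 rows is dropped.

SQL:
SELECT a.title, b.name AS agent
FROM tickets a
INNER JOIN agents b ON a.agent_id = b.id

Result:
title          | agent
---------------+------
Login fails    | Tina 
Wrong timezone | Tina 
Null pointer   | Tina 


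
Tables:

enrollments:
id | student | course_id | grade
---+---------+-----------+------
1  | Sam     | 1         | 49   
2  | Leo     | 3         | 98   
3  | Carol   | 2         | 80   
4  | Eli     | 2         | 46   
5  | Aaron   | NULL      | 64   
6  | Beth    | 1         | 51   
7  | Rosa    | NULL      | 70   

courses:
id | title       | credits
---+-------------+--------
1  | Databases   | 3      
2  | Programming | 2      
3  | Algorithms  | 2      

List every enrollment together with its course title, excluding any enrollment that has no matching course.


INNER JOIN keeps only enrollments rows whose course_id matches an id in courses. Walk through each enrollment:
  - enrollment 1 (Sam): course_id=1 -> matches Databases
  - enrollment 2 (Leo): course_id=3 -> matches Algorithms
  - enrollment 3 (Carol): course_id=2 -> matches Programming
  - enrollment 4 (Eli): course_id=2 -> matches Programming
  - enrollment 5 (Aaron): course_id=NULL, no match -> dropped
  - enrollment 6 (Beth): course_id=1 -> matches Databases
  - enrollment 7 (Rosa): course_id=NULL, no match -> dropped
So 2 of 7 rows are dropped.

SQL:
SELECT a.student, b.title AS course
FROM enrollments a
INNER JOIN courses b ON a.course_id = b.id

Result:
student | course     
--------+------------
Sam     | Databases  
Leo     | Algorithms 
Carol   | Programming
Eli     | Programming
Beth    | Databases  


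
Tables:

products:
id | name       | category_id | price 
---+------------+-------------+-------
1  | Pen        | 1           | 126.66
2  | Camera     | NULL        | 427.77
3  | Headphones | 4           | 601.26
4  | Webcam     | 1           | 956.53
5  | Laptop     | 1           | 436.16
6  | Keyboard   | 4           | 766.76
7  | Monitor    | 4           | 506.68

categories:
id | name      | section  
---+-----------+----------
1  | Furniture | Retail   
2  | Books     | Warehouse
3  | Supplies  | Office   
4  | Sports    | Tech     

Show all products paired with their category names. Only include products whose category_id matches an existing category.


INNER JOIN keeps only products rows whose category_id matches an id in categories. Walk through each product:
  - product 1 (Pen): category_id=1 -> matches Furniture
  - product 2 (Camera): category_id=NULL, no match -> dropped
  - product 3 (Headphones): category_id=4 -> matches Sports
  - product 4 (Webcam): category_id=1 -> matches Furniture
  - product 5 (Laptop): category_id=1 -> matches Furniture
  - product 6 (Keyboard): category_id=4 -> matches Sports
  - product 7 (Monitor): category_id=4 -> matches Sports
So 1 of 7 rows is dropped.

SQL:
SELECT a.name, b.name AS category
FROM products a
INNER JOIN categories b ON a.category_id = b.id

Result:
name       | category 
-----------+----------
Pen        | Furniture
Headphones | Sports   
Webcam     | Furniture
Laptop     | Furniture
Keyboard   | Sports   
Monitor    | Sports   


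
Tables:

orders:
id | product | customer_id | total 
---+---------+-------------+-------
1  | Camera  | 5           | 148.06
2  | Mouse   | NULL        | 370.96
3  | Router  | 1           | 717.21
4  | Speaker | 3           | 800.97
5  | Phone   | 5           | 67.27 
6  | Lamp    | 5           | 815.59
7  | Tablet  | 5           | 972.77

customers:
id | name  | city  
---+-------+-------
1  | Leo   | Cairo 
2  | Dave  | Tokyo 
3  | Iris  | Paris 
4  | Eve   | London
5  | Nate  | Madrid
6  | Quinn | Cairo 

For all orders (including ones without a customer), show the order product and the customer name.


LEFT JOIN keeps every row from orders (the left table); where customer_id has no match in customers, the customer columns become NULL. Walk through each order:
  - order 1 (Camera): customer_id=5 -> matches Nate
  - order 2 (Mouse): customer_id=NULL, no match -> kept with NULL
  - order 3 (Router): customer_id=1 -> matches Leo
  - order 4 (Speaker): customer_id=3 -> matches Iris
  - order 5 (Phone): customer_id=5 -> matches Nate
  - order 6 (Lamp): customer_id=5 -> matches Nate
  - order 7 (Tablet): customer_id=5 -> matches Nate
All 7 rows appear; 1 has NULL customer.

SQL:
SELECT a.product, b.name AS customer
FROM orders a
LEFT JOIN customers b ON a.customer_id = b.id

Result:
product | customer
--------+---------
Camera  | Nate    
Mouse   | NULL    
Router  | Leo     
Speaker | Iris    
Phone   | Nate    
Lamp    | Nate    
Tablet  | Nate    


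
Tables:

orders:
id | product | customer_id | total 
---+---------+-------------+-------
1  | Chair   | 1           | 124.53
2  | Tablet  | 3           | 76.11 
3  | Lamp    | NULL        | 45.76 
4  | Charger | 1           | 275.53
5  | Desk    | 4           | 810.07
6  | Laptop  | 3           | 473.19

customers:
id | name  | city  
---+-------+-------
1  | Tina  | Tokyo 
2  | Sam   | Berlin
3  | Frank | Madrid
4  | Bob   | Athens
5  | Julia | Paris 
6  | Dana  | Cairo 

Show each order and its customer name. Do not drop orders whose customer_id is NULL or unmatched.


LEFT JOIN keeps every row from orders (the left table); where customer_id has no match in customers, the customer columns become NULL. Walk through each order:
  - order 1 (Chair): customer_id=1 -> matches Tina
  - order 2 (Tablet): customer_id=3 -> matches Frank
  - order 3 (Lamp): customer_id=NULL, no match -> kept with NULL
  - order 4 (Charger): customer_id=1 -> matches Tina
  - order 5 (Desk): customer_id=4 -> matches Bob
  - order 6 (Laptop): customer_id=3 -> matches Frank
All 6 rows appear; 1 has NULL customer.

SQL:
SELECT a.product, b.name AS customer
FROM orders a
LEFT JOIN customers b ON a.customer_id = b.id

Result:
product | customer
--------+---------
Chair   | Tina    
Tablet  | Frank   
Lamp    | NULL    
Charger | Tina    
Desk    | Bob     
Laptop  | Frank   


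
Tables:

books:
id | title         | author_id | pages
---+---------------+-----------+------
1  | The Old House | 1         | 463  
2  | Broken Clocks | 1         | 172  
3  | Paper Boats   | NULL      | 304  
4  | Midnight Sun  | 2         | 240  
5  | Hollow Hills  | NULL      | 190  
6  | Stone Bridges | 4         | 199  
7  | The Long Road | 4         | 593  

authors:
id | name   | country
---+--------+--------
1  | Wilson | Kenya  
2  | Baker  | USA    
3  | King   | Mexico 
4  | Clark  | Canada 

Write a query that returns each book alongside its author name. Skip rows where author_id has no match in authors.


INNER JOIN keeps only books rows whose author_id matches an id in authors. Walk through each book:
  - book 1 (The Old House): author_id=1 -> matches Wilson
  - book 2 (Broken Clocks): author_id=1 -> matches Wilson
  - book 3 (Paper Boats): author_id=NULL, no match -> dropped
  - book 4 (Midnight Sun): author_id=2 -> matches Baker
  - book 5 (Hollow Hills): author_id=NULL, no match -> dropped
  - book 6 (Stone Bridges): author_id=4 -> matches Clark
  - book 7 (The Long Road): author_id=4 -> matches Clark
So 2 of 7 rows are dropped.

SQL:
SELECT a.title, b.name AS author
FROM books a
INNER JOIN authors b ON a.author_id = b.id

Result:
title         | author
--------------+-------
The Old House | Wilson
Broken Clocks | Wilson
Midnight Sun  | Baker 
Stone Bridges | Clark 
The Long Road | Clark 


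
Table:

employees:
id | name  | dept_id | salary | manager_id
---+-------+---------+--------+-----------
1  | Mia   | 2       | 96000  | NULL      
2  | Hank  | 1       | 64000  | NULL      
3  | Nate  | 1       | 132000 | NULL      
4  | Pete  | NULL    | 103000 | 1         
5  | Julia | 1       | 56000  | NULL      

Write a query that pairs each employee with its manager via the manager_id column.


This is a self-join: employees is joined to a second copy of itself, matching each row's manager_id to another row's id. Use LEFT JOIN so rows with manager_id=NULL are kept.
  - employee 1 (Mia): manager_id=NULL -> NULL
  - employee 2 (Hank): manager_id=NULL -> NULL
  - employee 3 (Nate): manager_id=NULL -> NULL
  - employee 4 (Pete): manager_id=1 -> Mia
  - employee 5 (Julia): manager_id=NULL -> NULL

SQL:
SELECT a.name AS item, b.name AS manager
FROM employees a
LEFT JOIN employees b ON a.manager_id = b.id

Result:
item  | manager
------+--------
Mia   | NULL   
Hank  | NULL   
Nate  | NULL   
Pete  | Mia    
Julia | NULL   


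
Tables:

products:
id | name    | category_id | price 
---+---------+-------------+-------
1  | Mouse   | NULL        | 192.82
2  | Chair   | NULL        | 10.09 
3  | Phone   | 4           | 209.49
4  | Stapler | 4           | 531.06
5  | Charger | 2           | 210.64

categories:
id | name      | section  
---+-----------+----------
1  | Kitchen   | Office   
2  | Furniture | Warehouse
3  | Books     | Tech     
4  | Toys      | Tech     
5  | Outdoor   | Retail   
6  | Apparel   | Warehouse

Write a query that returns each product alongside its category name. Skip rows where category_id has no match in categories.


INNER JOIN keeps only products rows whose category_id matches an id in categories. Walk through each product:
  - product 1 (Mouse): category_id=NULL, no match -> dropped
  - product 2 (Chair): category_id=NULL, no match -> dropped
  - product 3 (Phone): category_id=4 -> matches Toys
  - product 4 (Stapler): category_id=4 -> matches Toys
  - product 5 (Charger): category_id=2 -> matches Furniture
So 2 of 5 rows are dropped.

SQL:
SELECT a.name, b.name AS category
FROM products a
INNER JOIN categories b ON a.category_id = b.id

Result:
name    | category 
--------+----------
Phone   | Toys     
Stapler | Toys     
Charger | Furniture


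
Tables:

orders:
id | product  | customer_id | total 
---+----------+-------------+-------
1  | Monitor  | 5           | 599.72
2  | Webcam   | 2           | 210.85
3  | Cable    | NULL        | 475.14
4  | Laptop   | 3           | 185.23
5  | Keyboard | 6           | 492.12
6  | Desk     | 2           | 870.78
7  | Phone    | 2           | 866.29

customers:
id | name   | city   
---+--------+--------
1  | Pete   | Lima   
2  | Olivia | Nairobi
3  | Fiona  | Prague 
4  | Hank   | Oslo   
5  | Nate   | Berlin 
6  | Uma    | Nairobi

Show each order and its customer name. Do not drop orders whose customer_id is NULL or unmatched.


LEFT JOIN keeps every row from orders (the left table); where customer_id has no match in customers, the customer columns become NULL. Walk through each order:
  - order 1 (Monitor): customer_id=5 -> matches Nate
  - order 2 (Webcam): customer_id=2 -> matches Olivia
  - order 3 (Cable): customer_id=NULL, no match -> kept with NULL
  - order 4 (Laptop): customer_id=3 -> matches Fiona
  - order 5 (Keyboard): customer_id=6 -> matches Uma
  - order 6 (Desk): customer_id=2 -> matches Olivia
  - order 7 (Phone): customer_id=2 -> matches Olivia
All 7 rows appear; 1 has NULL customer.

SQL:
SELECT a.product, b.name AS customer
FROM orders a
LEFT JOIN customers b ON a.customer_id = b.id

Result:
product  | customer
---------+---------
Monitor  | Nate    
Webcam   | Olivia  
Cable    | NULL    
Laptop   | Fiona   
Keyboard | Uma     
Desk     | Olivia  
Phone    | Olivia  


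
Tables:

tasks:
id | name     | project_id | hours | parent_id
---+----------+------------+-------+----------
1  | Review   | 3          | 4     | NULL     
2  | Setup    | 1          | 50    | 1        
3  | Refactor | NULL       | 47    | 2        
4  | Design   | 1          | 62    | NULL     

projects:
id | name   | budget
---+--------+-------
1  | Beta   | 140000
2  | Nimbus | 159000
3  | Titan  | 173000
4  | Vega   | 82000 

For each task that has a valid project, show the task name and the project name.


INNER JOIN keeps only tasks rows whose project_id matches an id in projects. Walk through each task:
  - task 1 (Review): project_id=3 -> matches Titan
  - task 2 (Setup): project_id=1 -> matches Beta
  - task 3 (Refactor): project_id=NULL, no match -> dropped
  - task 4 (Design): project_id=1 -> matches Beta
So 1 of 4 rows is dropped.

SQL:
SELECT a.name, b.name AS project
FROM tasks a
INNER JOIN projects b ON a.project_id = b.id

Result:
name   | project
-------+--------
Review | Titan  
Setup  | Beta   
Design | Beta   


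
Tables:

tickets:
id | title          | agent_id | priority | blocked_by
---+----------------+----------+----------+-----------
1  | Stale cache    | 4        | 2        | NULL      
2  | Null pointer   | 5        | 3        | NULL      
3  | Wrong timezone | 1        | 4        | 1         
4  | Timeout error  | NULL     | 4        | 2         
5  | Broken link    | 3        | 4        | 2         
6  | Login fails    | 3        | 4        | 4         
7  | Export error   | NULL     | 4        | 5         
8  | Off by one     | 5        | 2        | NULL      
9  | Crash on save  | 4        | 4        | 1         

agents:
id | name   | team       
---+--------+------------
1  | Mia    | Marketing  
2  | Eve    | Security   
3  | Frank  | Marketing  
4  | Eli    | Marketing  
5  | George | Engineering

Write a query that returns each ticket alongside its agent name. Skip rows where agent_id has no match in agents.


INNER JOIN keeps only tickets rows whose agent_id matches an id in agents. Walk through each ticket:
  - ticket 1 (Stale cache): agent_id=4 -> matches Eli
  - ticket 2 (Null pointer): agent_id=5 -> matches George
  - ticket 3 (Wrong timezone): agent_id=1 -> matches Mia
  - ticket 4 (Timeout error): agent_id=NULL, no match -> dropped
  - ticket 5 (Broken link): agent_id=3 -> matches Frank
  - ticket 6 (Login fails): agent_id=3 -> matches Frank
  - ticket 7 (Export error): agent_id=NULL, no match -> dropped
  - ticket 8 (Off by one): agent_id=5 -> matches George
  - ticket 9 (Crash on save): agent_id=4 -> matches Eli
So 2 of 9 rows are dropped.

SQL:
SELECT a.title, b.name AS agent
FROM tickets a
INNER JOIN agents b ON a.agent_id = b.id

Result:
title          | agent 
---------------+-------
Stale cache    | Eli   
Null pointer   | George
Wrong timezone | Mia   
Broken link    | Frank 
Login fails    | Frank 
Off by one     | George
Crash on save  | Eli   


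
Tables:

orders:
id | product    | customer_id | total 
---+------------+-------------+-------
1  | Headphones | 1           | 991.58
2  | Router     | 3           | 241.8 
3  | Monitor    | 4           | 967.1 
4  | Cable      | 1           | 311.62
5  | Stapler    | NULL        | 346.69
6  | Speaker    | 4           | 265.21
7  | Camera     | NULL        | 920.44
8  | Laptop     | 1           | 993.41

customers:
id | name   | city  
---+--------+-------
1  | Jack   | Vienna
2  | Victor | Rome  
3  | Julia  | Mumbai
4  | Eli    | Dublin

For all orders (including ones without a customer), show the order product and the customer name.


LEFT JOIN keeps every row from orders (the left table); where customer_id has no match in customers, the customer columns become NULL. Walk through each order:
  - order 1 (Headphones): customer_id=1 -> matches Jack
  - order 2 (Router): customer_id=3 -> matches Julia
  - order 3 (Monitor): customer_id=4 -> matches Eli
  - order 4 (Cable): customer_id=1 -> matches Jack
  - order 5 (Stapler): customer_id=NULL, no match -> kept with NULL
  - order 6 (Speaker): customer_id=4 -> matches Eli
  - order 7 (Camera): customer_id=NULL, no match -> kept with NULL
  - order 8 (Laptop): customer_id=1 -> matches Jack
All 8 rows appear; 2 have NULL customer.

SQL:
SELECT a.product, b.name AS customer
FROM orders a
LEFT JOIN customers b ON a.customer_id = b.id

Result:
product    | customer
-----------+---------
Headphones | Jack    
Router     | Julia   
Monitor    | Eli     
Cable      | Jack    
Stapler    | NULL    
Speaker    | Eli     
Camera     | NULL    
Laptop     | Jack    


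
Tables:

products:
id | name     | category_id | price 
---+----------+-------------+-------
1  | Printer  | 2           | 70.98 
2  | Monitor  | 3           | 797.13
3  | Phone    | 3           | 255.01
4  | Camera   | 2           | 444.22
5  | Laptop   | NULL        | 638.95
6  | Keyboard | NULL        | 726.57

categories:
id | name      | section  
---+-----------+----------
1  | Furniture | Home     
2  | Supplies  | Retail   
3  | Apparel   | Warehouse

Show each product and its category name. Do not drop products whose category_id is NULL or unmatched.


LEFT JOIN keeps every row from products (the left table); where category_id has no match in categories, the category columns become NULL. Walk through each product:
  - product 1 (Printer): category_id=2 -> matches Supplies
  - product 2 (Monitor): category_id=3 -> matches Apparel
  - product 3 (Phone): category_id=3 -> matches Apparel
  - product 4 (Camera): category_id=2 -> matches Supplies
  - product 5 (Laptop): category_id=NULL, no match -> kept with NULL
  - product 6 (Keyboard): category_id=NULL, no match -> kept with NULL
All 6 rows appear; 2 have NULL category.

SQL:
SELECT a.name, b.name AS category
FROM products a
LEFT JOIN categories b ON a.category_id = b.id

Result:
name     | category
---------+---------
Printer  | Supplies
Monitor  | Apparel 
Phone    | Apparel 
Camera   | Supplies
Laptop   | NULL    
Keyboard | NULL    


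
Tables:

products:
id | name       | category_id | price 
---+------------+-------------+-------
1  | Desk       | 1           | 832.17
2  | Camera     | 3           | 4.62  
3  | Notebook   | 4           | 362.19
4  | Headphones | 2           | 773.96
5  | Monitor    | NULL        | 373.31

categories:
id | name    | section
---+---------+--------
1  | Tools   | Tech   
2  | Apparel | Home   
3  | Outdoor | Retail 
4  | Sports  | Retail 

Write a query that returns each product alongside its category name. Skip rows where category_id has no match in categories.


INNER JOIN keeps only products rows whose category_id matches an id in categories. Walk through each product:
  - product 1 (Desk): category_id=1 -> matches Tools
  - product 2 (Camera): category_id=3 -> matches Outdoor
  - product 3 (Notebook): category_id=4 -> matches Sports
  - product 4 (Headphones): category_id=2 -> matches Apparel
  - product 5 (Monitor): category_id=NULL, no match -> dropped
So 1 of 5 rows is dropped.

SQL:
SELECT a.name, b.name AS category
FROM products a
INNER JOIN categories b ON a.category_id = b.id

Result:
name       | category
-----------+---------
Desk       | Tools   
Camera     | Outdoor 
Notebook   | Sports  
Headphones | Apparel 


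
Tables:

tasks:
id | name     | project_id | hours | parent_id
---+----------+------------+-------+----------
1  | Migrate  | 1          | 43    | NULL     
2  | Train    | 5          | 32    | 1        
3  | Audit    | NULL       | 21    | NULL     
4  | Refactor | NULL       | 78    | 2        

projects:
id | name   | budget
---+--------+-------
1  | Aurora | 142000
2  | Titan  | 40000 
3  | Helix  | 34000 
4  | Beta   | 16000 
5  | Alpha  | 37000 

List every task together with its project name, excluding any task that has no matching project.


INNER JOIN keeps only tasks rows whose project_id matches an id in projects. Walk through each task:
  - task 1 (Migrate): project_id=1 -> matches Aurora
  - task 2 (Train): project_id=5 -> matches Alpha
  - task 3 (Audit): project_id=NULL, no match -> dropped
  - task 4 (Refactor): project_id=NULL, no match -> dropped
So 2 of 4 rows are dropped.

SQL:
SELECT a.name, b.name AS project
FROM tasks a
INNER JOIN projects b ON a.project_id = b.id

Result:
name    | project
--------+--------
Migrate | Aurora 
Train   | Alpha  


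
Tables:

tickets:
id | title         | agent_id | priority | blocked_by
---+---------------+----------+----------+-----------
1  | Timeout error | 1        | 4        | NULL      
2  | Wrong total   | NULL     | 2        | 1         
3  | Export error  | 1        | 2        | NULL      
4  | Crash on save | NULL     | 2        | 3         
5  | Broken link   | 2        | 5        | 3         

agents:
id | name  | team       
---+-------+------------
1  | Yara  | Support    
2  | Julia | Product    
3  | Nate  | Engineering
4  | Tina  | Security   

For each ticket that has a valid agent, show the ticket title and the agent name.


INNER JOIN keeps only tickets rows whose agent_id matches an id in agents. Walk through each ticket:
  - ticket 1 (Timeout error): agent_id=1 -> matches Yara
  - ticket 2 (Wrong total): agent_id=NULL, no match -> dropped
  - ticket 3 (Export error): agent_id=1 -> matches Yara
  - ticket 4 (Crash on save): agent_id=NULL, no match -> dropped
  - ticket 5 (Broken link): agent_id=2 -> matches Julia
So 2 of 5 rows are dropped.

SQL:
SELECT a.title, b.name AS agent
FROM tickets a
INNER JOIN agents b ON a.agent_id = b.id

Result:
title         | agent
--------------+------
Timeout error | Yara 
Export error  | Yara 
Broken link   | Julia


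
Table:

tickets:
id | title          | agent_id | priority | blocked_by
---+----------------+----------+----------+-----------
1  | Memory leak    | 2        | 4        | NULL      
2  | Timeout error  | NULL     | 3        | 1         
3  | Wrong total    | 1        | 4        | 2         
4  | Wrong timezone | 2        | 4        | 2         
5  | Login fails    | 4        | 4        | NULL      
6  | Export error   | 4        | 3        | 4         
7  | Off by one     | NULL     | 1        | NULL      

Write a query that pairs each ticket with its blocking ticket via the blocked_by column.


This is a self-join: tickets is joined to a second copy of itself, matching each row's blocked_by to another row's id. Use LEFT JOIN so rows with blocked_by=NULL are kept.
  - ticket 1 (Memory leak): blocked_by=NULL -> NULL
  - ticket 2 (Timeout error): blocked_by=1 -> Memory leak
  - ticket 3 (Wrong total): blocked_by=2 -> Timeout error
  - ticket 4 (Wrong timezone): blocked_by=2 -> Timeout error
  - ticket 5 (Login fails): blocked_by=NULL -> NULL
  - ticket 6 (Export error): blocked_by=4 -> Wrong timezone
  - ticket 7 (Off by one): blocked_by=NULL -> NULL

SQL:
SELECT a.title AS item, b.title AS blocked_by
FROM tickets a
LEFT JOIN tickets b ON a.blocked_by = b.id

Result:
item           | blocked_by    
---------------+---------------
Memory leak    | NULL          
Timeout error  | Memory leak   
Wrong total    | Timeout error 
Wrong timezone | Timeout error 
Login fails    | NULL          
Export error   | Wrong timezone
Off by one     | NULL          


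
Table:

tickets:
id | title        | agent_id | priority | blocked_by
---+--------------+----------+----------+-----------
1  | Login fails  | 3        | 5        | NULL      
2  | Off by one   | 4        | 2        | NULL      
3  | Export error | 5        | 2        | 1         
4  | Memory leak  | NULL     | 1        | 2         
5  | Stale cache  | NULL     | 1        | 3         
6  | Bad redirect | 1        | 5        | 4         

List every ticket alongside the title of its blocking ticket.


This is a self-join: tickets is joined to a second copy of itself, matching each row's blocked_by to another row's id. Use LEFT JOIN so rows with blocked_by=NULL are kept.
  - ticket 1 (Login fails): blocked_by=NULL -> NULL
  - ticket 2 (Off by one): blocked_by=NULL -> NULL
  - ticket 3 (Export error): blocked_by=1 -> Login fails
  - ticket 4 (Memory leak): blocked_by=2 -> Off by one
  - ticket 5 (Stale cache): blocked_by=3 -> Export error
  - ticket 6 (Bad redirect): blocked_by=4 -> Memory leak

SQL:
SELECT a.title AS item, b.title AS blocked_by
FROM tickets a
LEFT JOIN tickets b ON a.blocked_by = b.id

Result:
item         | blocked_by  
-------------+-------------
Login fails  | NULL        
Off by one   | NULL        
Export error | Login fails 
Memory leak  | Off by one  
Stale cache  | Export error
Bad redirect | Memory leak 


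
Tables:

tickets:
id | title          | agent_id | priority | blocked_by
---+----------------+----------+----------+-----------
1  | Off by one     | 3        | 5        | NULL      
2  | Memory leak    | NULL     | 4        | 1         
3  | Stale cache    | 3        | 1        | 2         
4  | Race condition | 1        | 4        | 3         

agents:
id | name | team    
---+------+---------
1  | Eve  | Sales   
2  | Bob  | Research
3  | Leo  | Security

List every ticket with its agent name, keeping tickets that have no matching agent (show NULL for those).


LEFT JOIN keeps every row from tickets (the left table); where agent_id has no match in agents, the agent columns become NULL. Walk through each ticket:
  - ticket 1 (Off by one): agent_id=3 -> matches Leo
  - ticket 2 (Memory leak): agent_id=NULL, no match -> kept with NULL
  - ticket 3 (Stale cache): agent_id=3 -> matches Leo
  - ticket 4 (Race condition): agent_id=1 -> matches Eve
All 4 rows appear; 1 has NULL agent.

SQL:
SELECT a.title, b.name AS agent
FROM tickets a
LEFT JOIN agents b ON a.agent_id = b.id

Result:
title          | agent
---------------+------
Off by one     | Leo  
Memory leak    | NULL 
Stale cache    | Leo  
Race condition | Eve  


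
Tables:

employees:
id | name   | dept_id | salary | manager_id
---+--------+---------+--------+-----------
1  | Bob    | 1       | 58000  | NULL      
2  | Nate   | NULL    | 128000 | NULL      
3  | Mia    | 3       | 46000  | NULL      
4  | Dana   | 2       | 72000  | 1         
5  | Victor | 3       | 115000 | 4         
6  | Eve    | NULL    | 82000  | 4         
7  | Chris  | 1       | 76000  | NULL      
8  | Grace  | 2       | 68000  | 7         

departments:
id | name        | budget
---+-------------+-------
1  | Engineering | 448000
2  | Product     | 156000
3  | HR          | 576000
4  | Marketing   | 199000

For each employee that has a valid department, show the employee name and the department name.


INNER JOIN keeps only employees rows whose dept_id matches an id in departments. Walk through each employee:
  - employee 1 (Bob): dept_id=1 -> matches Engineering
  - employee 2 (Nate): dept_id=NULL, no match -> dropped
  - employee 3 (Mia): dept_id=3 -> matches HR
  - employee 4 (Dana): dept_id=2 -> matches Product
  - employee 5 (Victor): dept_id=3 -> matches HR
  - employee 6 (Eve): dept_id=NULL, no match -> dropped
  - employee 7 (Chris): dept_id=1 -> matches Engineering
  - employee 8 (Grace): dept_id=2 -> matches Product
So 2 of 8 rows are dropped.

SQL:
SELECT a.name, b.name AS department
FROM employees a
INNER JOIN departments b ON a.dept_id = b.id

Result:
name   | department 
-------+------------
Bob    | Engineering
Mia    | HR         
Dana   | Product    
Victor | HR         
Chris  | Engineering
Grace  | Product    


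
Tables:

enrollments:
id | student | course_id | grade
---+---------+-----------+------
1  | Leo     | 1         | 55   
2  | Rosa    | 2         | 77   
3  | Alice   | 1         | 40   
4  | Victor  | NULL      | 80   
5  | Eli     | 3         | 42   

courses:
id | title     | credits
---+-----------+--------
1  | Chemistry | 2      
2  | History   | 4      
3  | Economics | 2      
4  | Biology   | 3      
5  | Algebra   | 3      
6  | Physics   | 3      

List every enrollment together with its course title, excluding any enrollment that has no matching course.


INNER JOIN keeps only enrollments rows whose course_id matches an id in courses. Walk through each enrollment:
  - enrollment 1 (Leo): course_id=1 -> matches Chemistry
  - enrollment 2 (Rosa): course_id=2 -> matches History
  - enrollment 3 (Alice): course_id=1 -> matches Chemistry
  - enrollment 4 (Victor): course_id=NULL, no match -> dropped
  - enrollment 5 (Eli): course_id=3 -> matches Economics
So 1 of 5 rows is dropped.

SQL:
SELECT a.student, b.title AS course
FROM enrollments a
INNER JOIN courses b ON a.course_id = b.id

Result:
student | course   
--------+----------
Leo     | Chemistry
Rosa    | History  
Alice   | Chemistry
Eli     | Economics


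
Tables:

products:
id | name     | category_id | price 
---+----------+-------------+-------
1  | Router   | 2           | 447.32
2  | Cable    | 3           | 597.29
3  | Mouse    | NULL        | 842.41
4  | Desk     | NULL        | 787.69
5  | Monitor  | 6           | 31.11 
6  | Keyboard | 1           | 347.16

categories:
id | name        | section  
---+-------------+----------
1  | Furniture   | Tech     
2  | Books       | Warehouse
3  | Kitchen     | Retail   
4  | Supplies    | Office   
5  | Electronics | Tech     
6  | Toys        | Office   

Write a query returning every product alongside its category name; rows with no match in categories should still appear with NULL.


LEFT JOIN keeps every row from products (the left table); where category_id has no match in categories, the category columns become NULL. Walk through each product:
  - product 1 (Router): category_id=2 -> matches Books
  - product 2 (Cable): category_id=3 -> matches Kitchen
  - product 3 (Mouse): category_id=NULL, no match -> kept with NULL
  - product 4 (Desk): category_id=NULL, no match -> kept with NULL
  - product 5 (Monitor): category_id=6 -> matches Toys
  - product 6 (Keyboard): category_id=1 -> matches Furniture
All 6 rows appear; 2 have NULL category.

SQL:
SELECT a.name, b.name AS category
FROM products a
LEFT JOIN categories b ON a.category_id = b.id

Result:
name     | category 
---------+----------
Router   | Books    
Cable    | Kitchen  
Mouse    | NULL     
Desk     | NULL     
Monitor  | Toys     
Keyboard | Furniture


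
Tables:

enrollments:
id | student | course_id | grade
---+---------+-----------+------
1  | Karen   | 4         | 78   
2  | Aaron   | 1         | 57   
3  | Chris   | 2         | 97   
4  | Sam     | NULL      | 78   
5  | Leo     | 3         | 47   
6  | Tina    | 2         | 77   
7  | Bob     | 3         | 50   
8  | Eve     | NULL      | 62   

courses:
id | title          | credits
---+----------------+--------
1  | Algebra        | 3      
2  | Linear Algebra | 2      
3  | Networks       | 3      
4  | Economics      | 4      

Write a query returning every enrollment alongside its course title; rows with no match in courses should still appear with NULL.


LEFT JOIN keeps every row from enrollments (the left table); where course_id has no match in courses, the course columns become NULL. Walk through each enrollment:
  - enrollment 1 (Karen): course_id=4 -> matches Economics
  - enrollment 2 (Aaron): course_id=1 -> matches Algebra
  - enrollment 3 (Chris): course_id=2 -> matches Linear Algebra
  - enrollment 4 (Sam): course_id=NULL, no match -> kept with NULL
  - enrollment 5 (Leo): course_id=3 -> matches Networks
  - enrollment 6 (Tina): course_id=2 -> matches Linear Algebra
  - enrollment 7 (Bob): course_id=3 -> matches Networks
  - enrollment 8 (Eve): course_id=NULL, no match -> kept with NULL
All 8 rows appear; 2 have NULL course.

SQL:
SELECT a.student, b.title AS course
FROM enrollments a
LEFT JOIN courses b ON a.course_id = b.id

Result:
student | course        
--------+---------------
Karen   | Economics     
Aaron   | Algebra       
Chris   | Linear Algebra
Sam     | NULL          
Leo     | Networks      
Tina    | Linear Algebra
Bob     | Networks      
Eve     | NULL          


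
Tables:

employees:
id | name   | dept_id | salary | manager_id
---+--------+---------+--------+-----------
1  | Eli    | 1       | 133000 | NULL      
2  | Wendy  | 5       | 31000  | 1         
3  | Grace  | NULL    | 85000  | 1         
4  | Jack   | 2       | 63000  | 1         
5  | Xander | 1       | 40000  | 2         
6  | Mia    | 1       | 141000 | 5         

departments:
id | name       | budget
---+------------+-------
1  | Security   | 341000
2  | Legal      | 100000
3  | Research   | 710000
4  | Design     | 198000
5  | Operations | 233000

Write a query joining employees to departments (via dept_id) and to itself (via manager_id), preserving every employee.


Two LEFT JOINs from the same base table employees: one to departments via dept_id, one to employees itself via manager_id. Both are LEFT so every employee is preserved.
Match against departments:
  - employee 1 (Eli): dept_id=1 -> matches Security
  - employee 2 (Wendy): dept_id=5 -> matches Operations
  - employee 3 (Grace): dept_id=NULL, no match -> kept with NULL
  - employee 4 (Jack): dept_id=2 -> matches Legal
  - employee 5 (Xander): dept_id=1 -> matches Security
  - employee 6 (Mia): dept_id=1 -> matches Security
Match against employees (self):
  - employee 1 (Eli): manager_id=NULL -> NULL
  - employee 2 (Wendy): manager_id=1 -> Eli
  - employee 3 (Grace): manager_id=1 -> Eli
  - employee 4 (Jack): manager_id=1 -> Eli
  - employee 5 (Xander): manager_id=2 -> Wendy
  - employee 6 (Mia): manager_id=5 -> Xander

SQL:
SELECT a.name, b.name AS department, c.name AS manager
FROM employees a
LEFT JOIN departments b ON a.dept_id = b.id
LEFT JOIN employees c ON a.manager_id = c.id

Result:
name   | department | manager
-------+------------+--------
Eli    | Security   | NULL   
Wendy  | Operations | Eli    
Grace  | NULL       | Eli    
Jack   | Legal      | Eli    
Xander | Security   | Wendy  
Mia    | Security   | Xander 


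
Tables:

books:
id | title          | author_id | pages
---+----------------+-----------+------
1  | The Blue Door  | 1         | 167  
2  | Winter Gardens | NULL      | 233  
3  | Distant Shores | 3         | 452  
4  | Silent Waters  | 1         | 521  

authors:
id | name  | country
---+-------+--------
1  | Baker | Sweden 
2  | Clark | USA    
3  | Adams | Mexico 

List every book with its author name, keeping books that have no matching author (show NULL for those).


LEFT JOIN keeps every row from books (the left table); where author_id has no match in authors, the author columns become NULL. Walk through each book:
  - book 1 (The Blue Door): author_id=1 -> matches Baker
  - book 2 (Winter Gardens): author_id=NULL, no match -> kept with NULL
  - book 3 (Distant Shores): author_id=3 -> matches Adams
  - book 4 (Silent Waters): author_id=1 -> matches Baker
All 4 rows appear; 1 has NULL author.

SQL:
SELECT a.title, b.name AS author
FROM books a
LEFT JOIN authors b ON a.author_id = b.id

Result:
title          | author
---------------+-------
The Blue Door  | Baker 
Winter Gardens | NULL  
Distant Shores | Adams 
Silent Waters  | Baker 
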